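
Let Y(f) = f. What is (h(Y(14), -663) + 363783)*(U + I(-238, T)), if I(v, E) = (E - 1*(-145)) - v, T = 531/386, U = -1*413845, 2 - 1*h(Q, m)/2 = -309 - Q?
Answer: -58161976545833/386 ≈ -1.5068e+11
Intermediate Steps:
h(Q, m) = 622 + 2*Q (h(Q, m) = 4 - 2*(-309 - Q) = 4 + (618 + 2*Q) = 622 + 2*Q)
U = -413845
T = 531/386 (T = 531*(1/386) = 531/386 ≈ 1.3756)
I(v, E) = 145 + E - v (I(v, E) = (E + 145) - v = (145 + E) - v = 145 + E - v)
(h(Y(14), -663) + 363783)*(U + I(-238, T)) = ((622 + 2*14) + 363783)*(-413845 + (145 + 531/386 - 1*(-238))) = ((622 + 28) + 363783)*(-413845 + (145 + 531/386 + 238)) = (650 + 363783)*(-413845 + 148369/386) = 364433*(-159595801/386) = -58161976545833/386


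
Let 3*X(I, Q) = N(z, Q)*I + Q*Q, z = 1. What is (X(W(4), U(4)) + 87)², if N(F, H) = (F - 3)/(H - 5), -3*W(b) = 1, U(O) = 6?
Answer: 797449/81 ≈ 9845.0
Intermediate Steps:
W(b) = -⅓ (W(b) = -⅓*1 = -⅓)
N(F, H) = (-3 + F)/(-5 + H)
X(I, Q) = Q²/3 - 2*I/(3*(-5 + Q)) (X(I, Q) = (((-3 + 1)/(-5 + Q))*I + Q*Q)/3 = ((-2/(-5 + Q))*I + Q²)/3 = (-2*I/(-5 + Q) + Q²)/3 = (Q² - 2*I/(-5 + Q))/3 = Q²/3 - 2*I/(3*(-5 + Q)))
(X(W(4), U(4)) + 87)² = ((-2*(-⅓) + 6²*(-5 + 6))/(3*(-5 + 6)) + 87)² = ((⅓)*(⅔ + 36*1)/1 + 87)² = ((⅓)*1*(⅔ + 36) + 87)² = ((⅓)*1*(110/3) + 87)² = (110/9 + 87)² = (893/9)² = 797449/81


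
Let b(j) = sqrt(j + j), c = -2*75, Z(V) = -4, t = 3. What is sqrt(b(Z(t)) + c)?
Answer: sqrt(-150 + 2*I*sqrt(2)) ≈ 0.1155 + 12.248*I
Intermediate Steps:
c = -150
b(j) = sqrt(2)*sqrt(j) (b(j) = sqrt(2*j) = sqrt(2)*sqrt(j))
sqrt(b(Z(t)) + c) = sqrt(sqrt(2)*sqrt(-4) - 150) = sqrt(sqrt(2)*(2*I) - 150) = sqrt(2*I*sqrt(2) - 150) = sqrt(-150 + 2*I*sqrt(2))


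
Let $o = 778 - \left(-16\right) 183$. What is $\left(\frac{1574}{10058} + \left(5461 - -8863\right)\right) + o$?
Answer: $\frac{90673657}{5029} \approx 18030.0$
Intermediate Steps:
$o = 3706$ ($o = 778 - -2928 = 778 + 2928 = 3706$)
$\left(\frac{1574}{10058} + \left(5461 - -8863\right)\right) + o = \left(\frac{1574}{10058} + \left(5461 - -8863\right)\right) + 3706 = \left(1574 \cdot \frac{1}{10058} + \left(5461 + 8863\right)\right) + 3706 = \left(\frac{787}{5029} + 14324\right) + 3706 = \frac{72036183}{5029} + 3706 = \frac{90673657}{5029}$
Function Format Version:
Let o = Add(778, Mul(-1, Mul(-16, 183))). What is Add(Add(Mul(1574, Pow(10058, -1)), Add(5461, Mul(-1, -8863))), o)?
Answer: Rational(90673657, 5029) ≈ 18030.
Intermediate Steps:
o = 3706 (o = Add(778, Mul(-1, -2928)) = Add(778, 2928) = 3706)
Add(Add(Mul(1574, Pow(10058, -1)), Add(5461, Mul(-1, -8863))), o) = Add(Add(Mul(1574, Pow(10058, -1)), Add(5461, Mul(-1, -8863))), 3706) = Add(Add(Mul(1574, Rational(1, 10058)), Add(5461, 8863)), 3706) = Add(Add(Rational(787, 5029), 14324), 3706) = Add(Rational(72036183, 5029), 3706) = Rational(90673657, 5029)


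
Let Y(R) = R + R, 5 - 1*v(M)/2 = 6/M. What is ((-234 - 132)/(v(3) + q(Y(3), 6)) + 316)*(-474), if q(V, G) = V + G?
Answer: -140146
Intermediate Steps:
v(M) = 10 - 12/M
Y(R) = 2*R
q(V, G) = G + V
((-234 - 132)/(v(3) + q(Y(3), 6)) + 316)*(-474) = ((-234 - 132)/((10 - 12/3) + (6 + 2*3)) + 316)*(-474) = (-366/((10 - 12*1/3) + (6 + 6)) + 316)*(-474) = (-366/((10 - 4) + 12) + 316)*(-474) = (-366/(6 + 12) + 316)*(-474) = (-366/18 + 316)*(-474) = (-366*1/18 + 316)*(-474) = (-61/3 + 316)*(-474) = (887/3)*(-474) = -140146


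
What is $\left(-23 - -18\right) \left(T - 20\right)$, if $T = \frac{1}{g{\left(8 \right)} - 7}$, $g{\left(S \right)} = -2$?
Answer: $\frac{905}{9} \approx 100.56$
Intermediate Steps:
$T = - \frac{1}{9}$ ($T = \frac{1}{-2 - 7} = \frac{1}{-9} = - \frac{1}{9} \approx -0.11111$)
$\left(-23 - -18\right) \left(T - 20\right) = \left(-23 - -18\right) \left(- \frac{1}{9} - 20\right) = \left(-23 + 18\right) \left(- \frac{181}{9}\right) = \left(-5\right) \left(- \frac{181}{9}\right) = \frac{905}{9}$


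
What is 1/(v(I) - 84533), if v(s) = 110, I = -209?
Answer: -1/84423 ≈ -1.1845e-5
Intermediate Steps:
1/(v(I) - 84533) = 1/(110 - 84533) = 1/(-84423) = -1/84423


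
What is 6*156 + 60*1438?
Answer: 87216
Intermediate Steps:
6*156 + 60*1438 = 936 + 86280 = 87216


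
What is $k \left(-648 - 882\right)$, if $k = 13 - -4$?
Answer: $-26010$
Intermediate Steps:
$k = 17$ ($k = 13 + 4 = 17$)
$k \left(-648 - 882\right) = 17 \left(-648 - 882\right) = 17 \left(-1530\right) = -26010$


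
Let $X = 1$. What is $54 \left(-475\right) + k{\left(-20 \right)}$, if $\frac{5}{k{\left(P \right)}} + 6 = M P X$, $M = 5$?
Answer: $- \frac{2718905}{106} \approx -25650.0$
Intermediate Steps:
$k{\left(P \right)} = \frac{5}{-6 + 5 P}$ ($k{\left(P \right)} = \frac{5}{-6 + 5 P 1} = \frac{5}{-6 + 5 P}$)
$54 \left(-475\right) + k{\left(-20 \right)} = 54 \left(-475\right) + \frac{5}{-6 + 5 \left(-20\right)} = -25650 + \frac{5}{-6 - 100} = -25650 + \frac{5}{-106} = -25650 + 5 \left(- \frac{1}{106}\right) = -25650 - \frac{5}{106} = - \frac{2718905}{106}$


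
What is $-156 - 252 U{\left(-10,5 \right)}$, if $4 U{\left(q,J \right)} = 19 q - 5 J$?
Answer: $13389$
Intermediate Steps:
$U{\left(q,J \right)} = - \frac{5 J}{4} + \frac{19 q}{4}$ ($U{\left(q,J \right)} = \frac{19 q - 5 J}{4} = \frac{- 5 J + 19 q}{4} = - \frac{5 J}{4} + \frac{19 q}{4}$)
$-156 - 252 U{\left(-10,5 \right)} = -156 - 252 \left(\left(- \frac{5}{4}\right) 5 + \frac{19}{4} \left(-10\right)\right) = -156 - 252 \left(- \frac{25}{4} - \frac{95}{2}\right) = -156 - -13545 = -156 + 13545 = 13389$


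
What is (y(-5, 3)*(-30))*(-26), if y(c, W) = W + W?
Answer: 4680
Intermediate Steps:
y(c, W) = 2*W
(y(-5, 3)*(-30))*(-26) = ((2*3)*(-30))*(-26) = (6*(-30))*(-26) = -180*(-26) = 4680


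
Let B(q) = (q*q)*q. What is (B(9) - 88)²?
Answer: 410881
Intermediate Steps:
B(q) = q³ (B(q) = q²*q = q³)
(B(9) - 88)² = (9³ - 88)² = (729 - 88)² = 641² = 410881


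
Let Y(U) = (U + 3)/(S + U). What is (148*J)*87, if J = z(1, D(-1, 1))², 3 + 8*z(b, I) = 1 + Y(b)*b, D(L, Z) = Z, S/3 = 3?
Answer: 12876/25 ≈ 515.04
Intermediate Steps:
S = 9 (S = 3*3 = 9)
Y(U) = (3 + U)/(9 + U) (Y(U) = (U + 3)/(9 + U) = (3 + U)/(9 + U))
z(b, I) = -¼ + b*(3 + b)/(8*(9 + b)) (z(b, I) = -3/8 + (1 + ((3 + b)/(9 + b))*b)/8 = -3/8 + (1 + b*(3 + b)/(9 + b))/8 = -3/8 + (⅛ + b*(3 + b)/(8*(9 + b))) = -¼ + b*(3 + b)/(8*(9 + b)))
J = 1/25 (J = ((-18 + 1 + 1²)/(8*(9 + 1)))² = ((⅛)*(-18 + 1 + 1)/10)² = ((⅛)*(⅒)*(-16))² = (-⅕)² = 1/25 ≈ 0.040000)
(148*J)*87 = (148*(1/25))*87 = (148/25)*87 = 12876/25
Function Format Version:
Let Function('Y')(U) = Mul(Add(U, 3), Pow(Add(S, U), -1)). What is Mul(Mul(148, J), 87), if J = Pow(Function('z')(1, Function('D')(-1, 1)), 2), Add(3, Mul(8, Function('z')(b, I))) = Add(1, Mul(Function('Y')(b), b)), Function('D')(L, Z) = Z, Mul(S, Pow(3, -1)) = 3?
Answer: Rational(12876, 25) ≈ 515.04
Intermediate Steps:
S = 9 (S = Mul(3, 3) = 9)
Function('Y')(U) = Mul(Pow(Add(9, U), -1), Add(3, U)) (Function('Y')(U) = Mul(Add(U, 3), Pow(Add(9, U), -1)) = Mul(Add(3, U), Pow(Add(9, U), -1)) = Mul(Pow(Add(9, U), -1), Add(3, U)))
Function('z')(b, I) = Add(Rational(-1, 4), Mul(Rational(1, 8), b, Pow(Add(9, b), -1), Add(3, b))) (Function('z')(b, I) = Add(Rational(-3, 8), Mul(Rational(1, 8), Add(1, Mul(Mul(Pow(Add(9, b), -1), Add(3, b)), b)))) = Add(Rational(-3, 8), Mul(Rational(1, 8), Add(1, Mul(b, Pow(Add(9, b), -1), Add(3, b))))) = Add(Rational(-3, 8), Add(Rational(1, 8), Mul(Rational(1, 8), b, Pow(Add(9, b), -1), Add(3, b)))) = Add(Rational(-1, 4), Mul(Rational(1, 8), b, Pow(Add(9, b), -1), Add(3, b))))
J = Rational(1, 25) (J = Pow(Mul(Rational(1, 8), Pow(Add(9, 1), -1), Add(-18, 1, Pow(1, 2))), 2) = Pow(Mul(Rational(1, 8), Pow(10, -1), Add(-18, 1, 1)), 2) = Pow(Mul(Rational(1, 8), Rational(1, 10), -16), 2) = Pow(Rational(-1, 5), 2) = Rational(1, 25) ≈ 0.040000)
Mul(Mul(148, J), 87) = Mul(Mul(148, Rational(1, 25)), 87) = Mul(Rational(148, 25), 87) = Rational(12876, 25)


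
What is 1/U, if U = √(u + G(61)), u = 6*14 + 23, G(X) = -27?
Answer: √5/20 ≈ 0.11180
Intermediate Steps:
u = 107 (u = 84 + 23 = 107)
U = 4*√5 (U = √(107 - 27) = √80 = 4*√5 ≈ 8.9443)
1/U = 1/(4*√5) = √5/20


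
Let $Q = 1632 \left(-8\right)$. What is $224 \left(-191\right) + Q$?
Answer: $-55840$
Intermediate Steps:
$Q = -13056$
$224 \left(-191\right) + Q = 224 \left(-191\right) - 13056 = -42784 - 13056 = -55840$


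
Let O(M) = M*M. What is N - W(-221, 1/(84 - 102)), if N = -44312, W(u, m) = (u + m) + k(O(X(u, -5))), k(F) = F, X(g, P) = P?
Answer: -794087/18 ≈ -44116.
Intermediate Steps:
O(M) = M²
W(u, m) = 25 + m + u (W(u, m) = (u + m) + (-5)² = (m + u) + 25 = 25 + m + u)
N - W(-221, 1/(84 - 102)) = -44312 - (25 + 1/(84 - 102) - 221) = -44312 - (25 + 1/(-18) - 221) = -44312 - (25 - 1/18 - 221) = -44312 - 1*(-3529/18) = -44312 + 3529/18 = -794087/18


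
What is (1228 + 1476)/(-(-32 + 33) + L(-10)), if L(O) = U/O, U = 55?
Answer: -416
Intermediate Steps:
L(O) = 55/O
(1228 + 1476)/(-(-32 + 33) + L(-10)) = (1228 + 1476)/(-(-32 + 33) + 55/(-10)) = 2704/(-1*1 + 55*(-1/10)) = 2704/(-1 - 11/2) = 2704/(-13/2) = 2704*(-2/13) = -416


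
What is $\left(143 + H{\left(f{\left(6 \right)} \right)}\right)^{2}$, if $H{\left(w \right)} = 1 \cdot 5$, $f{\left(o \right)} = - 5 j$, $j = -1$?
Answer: $21904$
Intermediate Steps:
$f{\left(o \right)} = 5$ ($f{\left(o \right)} = \left(-5\right) \left(-1\right) = 5$)
$H{\left(w \right)} = 5$
$\left(143 + H{\left(f{\left(6 \right)} \right)}\right)^{2} = \left(143 + 5\right)^{2} = 148^{2} = 21904$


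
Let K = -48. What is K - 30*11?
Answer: -378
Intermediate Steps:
K - 30*11 = -48 - 30*11 = -48 - 330 = -378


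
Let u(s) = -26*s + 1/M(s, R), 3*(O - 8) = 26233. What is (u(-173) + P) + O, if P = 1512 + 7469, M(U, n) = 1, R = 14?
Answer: 66697/3 ≈ 22232.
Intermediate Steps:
P = 8981
O = 26257/3 (O = 8 + (⅓)*26233 = 8 + 26233/3 = 26257/3 ≈ 8752.3)
u(s) = 1 - 26*s (u(s) = -26*s + 1/1 = -26*s + 1 = 1 - 26*s)
(u(-173) + P) + O = ((1 - 26*(-173)) + 8981) + 26257/3 = ((1 + 4498) + 8981) + 26257/3 = (4499 + 8981) + 26257/3 = 13480 + 26257/3 = 66697/3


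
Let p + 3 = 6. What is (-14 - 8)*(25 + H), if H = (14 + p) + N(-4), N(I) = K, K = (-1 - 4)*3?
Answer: -594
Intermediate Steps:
K = -15 (K = -5*3 = -15)
p = 3 (p = -3 + 6 = 3)
N(I) = -15
H = 2 (H = (14 + 3) - 15 = 17 - 15 = 2)
(-14 - 8)*(25 + H) = (-14 - 8)*(25 + 2) = -22*27 = -594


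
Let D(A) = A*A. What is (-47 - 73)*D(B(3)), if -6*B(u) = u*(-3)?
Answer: -270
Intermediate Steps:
B(u) = u/2 (B(u) = -u*(-3)/6 = -(-1)*u/2 = u/2)
D(A) = A²
(-47 - 73)*D(B(3)) = (-47 - 73)*((½)*3)² = -120*(3/2)² = -120*9/4 = -270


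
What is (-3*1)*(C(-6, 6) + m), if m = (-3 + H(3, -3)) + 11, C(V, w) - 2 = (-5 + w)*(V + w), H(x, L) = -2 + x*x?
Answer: -51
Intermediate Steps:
H(x, L) = -2 + x**2
C(V, w) = 2 + (-5 + w)*(V + w)
m = 15 (m = (-3 + (-2 + 3**2)) + 11 = (-3 + (-2 + 9)) + 11 = (-3 + 7) + 11 = 4 + 11 = 15)
(-3*1)*(C(-6, 6) + m) = (-3*1)*((2 + 6**2 - 5*(-6) - 5*6 - 6*6) + 15) = -3*((2 + 36 + 30 - 30 - 36) + 15) = -3*(2 + 15) = -3*17 = -51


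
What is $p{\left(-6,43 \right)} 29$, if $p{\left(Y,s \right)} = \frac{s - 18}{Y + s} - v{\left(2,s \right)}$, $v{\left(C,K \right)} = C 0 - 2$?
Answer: $\frac{2871}{37} \approx 77.595$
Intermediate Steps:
$v{\left(C,K \right)} = -2$ ($v{\left(C,K \right)} = 0 - 2 = -2$)
$p{\left(Y,s \right)} = 2 + \frac{-18 + s}{Y + s}$ ($p{\left(Y,s \right)} = \frac{s - 18}{Y + s} - -2 = \frac{-18 + s}{Y + s} + 2 = 2 + \frac{-18 + s}{Y + s}$)
$p{\left(-6,43 \right)} 29 = \frac{-18 + 2 \left(-6\right) + 3 \cdot 43}{-6 + 43} \cdot 29 = \frac{-18 - 12 + 129}{37} \cdot 29 = \frac{1}{37} \cdot 99 \cdot 29 = \frac{99}{37} \cdot 29 = \frac{2871}{37}$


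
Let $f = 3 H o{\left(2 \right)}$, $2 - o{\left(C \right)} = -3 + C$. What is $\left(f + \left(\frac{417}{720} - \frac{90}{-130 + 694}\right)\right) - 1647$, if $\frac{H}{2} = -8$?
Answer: $- \frac{20197747}{11280} \approx -1790.6$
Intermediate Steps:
$o{\left(C \right)} = 5 - C$ ($o{\left(C \right)} = 2 - \left(-3 + C\right) = 5 - C$)
$H = -16$ ($H = 2 \left(-8\right) = -16$)
$f = -144$ ($f = 3 \left(-16\right) \left(5 - 2\right) = - 48 \left(5 - 2\right) = \left(-48\right) 3 = -144$)
$\left(f + \left(\frac{417}{720} - \frac{90}{-130 + 694}\right)\right) - 1647 = \left(-144 + \left(\frac{417}{720} - \frac{90}{-130 + 694}\right)\right) - 1647 = \left(-144 + \left(417 \cdot \frac{1}{720} - \frac{90}{564}\right)\right) - 1647 = \left(-144 + \left(\frac{139}{240} - \frac{15}{94}\right)\right) - 1647 = \left(-144 + \frac{4733}{11280}\right) - 1647 = - \frac{1619587}{11280} - 1647 = - \frac{20197747}{11280}$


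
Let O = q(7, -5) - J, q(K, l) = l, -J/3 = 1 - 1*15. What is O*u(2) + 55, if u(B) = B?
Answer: -39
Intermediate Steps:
J = 42 (J = -3*(1 - 1*15) = -3*(1 - 15) = -3*(-14) = 42)
O = -47 (O = -5 - 1*42 = -5 - 42 = -47)
O*u(2) + 55 = -47*2 + 55 = -94 + 55 = -39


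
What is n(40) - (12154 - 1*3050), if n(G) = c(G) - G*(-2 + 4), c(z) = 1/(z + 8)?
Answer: -440831/48 ≈ -9184.0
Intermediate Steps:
c(z) = 1/(8 + z)
n(G) = 1/(8 + G) - 2*G (n(G) = 1/(8 + G) - G*(-2 + 4) = 1/(8 + G) - G*2 = 1/(8 + G) - 2*G)
n(40) - (12154 - 1*3050) = (1 - 2*40*(8 + 40))/(8 + 40) - (12154 - 1*3050) = (1 - 2*40*48)/48 - (12154 - 3050) = (1 - 3840)/48 - 1*9104 = (1/48)*(-3839) - 9104 = -3839/48 - 9104 = -440831/48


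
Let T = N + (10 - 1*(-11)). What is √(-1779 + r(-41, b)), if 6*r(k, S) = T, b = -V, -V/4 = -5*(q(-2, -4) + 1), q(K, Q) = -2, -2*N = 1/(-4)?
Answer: I*√255669/12 ≈ 42.136*I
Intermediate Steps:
N = ⅛ (N = -½/(-4) = -½*(-¼) = ⅛ ≈ 0.12500)
V = -20 (V = -(-20)*(-2 + 1) = -(-20)*(-1) = -4*5 = -20)
T = 169/8 (T = ⅛ + (10 - 1*(-11)) = ⅛ + (10 + 11) = ⅛ + 21 = 169/8 ≈ 21.125)
b = 20 (b = -1*(-20) = 20)
r(k, S) = 169/48 (r(k, S) = (⅙)*(169/8) = 169/48)
√(-1779 + r(-41, b)) = √(-1779 + 169/48) = √(-85223/48) = I*√255669/12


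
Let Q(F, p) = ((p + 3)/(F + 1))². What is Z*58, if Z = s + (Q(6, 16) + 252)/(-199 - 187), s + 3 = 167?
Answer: 89586423/9457 ≈ 9473.0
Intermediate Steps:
Q(F, p) = (3 + p)²/(1 + F)² (Q(F, p) = ((3 + p)/(1 + F))² = (3 + p)²/(1 + F)²)
s = 164 (s = -3 + 167 = 164)
Z = 3089187/18914 (Z = 164 + ((3 + 16)²/(1 + 6)² + 252)/(-199 - 187) = 164 + (19²/7² + 252)/(-386) = 164 + ((1/49)*361 + 252)*(-1/386) = 164 + (361/49 + 252)*(-1/386) = 164 + (12709/49)*(-1/386) = 164 - 12709/18914 = 3089187/18914 ≈ 163.33)
Z*58 = (3089187/18914)*58 = 89586423/9457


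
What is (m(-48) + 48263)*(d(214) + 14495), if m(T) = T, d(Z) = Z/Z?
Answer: 698924640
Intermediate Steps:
d(Z) = 1
(m(-48) + 48263)*(d(214) + 14495) = (-48 + 48263)*(1 + 14495) = 48215*14496 = 698924640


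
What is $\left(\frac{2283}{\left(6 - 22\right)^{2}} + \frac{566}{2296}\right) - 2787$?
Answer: $- \frac{204093131}{73472} \approx -2777.8$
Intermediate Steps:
$\left(\frac{2283}{\left(6 - 22\right)^{2}} + \frac{566}{2296}\right) - 2787 = \left(\frac{2283}{\left(-16\right)^{2}} + 566 \cdot \frac{1}{2296}\right) - 2787 = \left(\frac{2283}{256} + \frac{283}{1148}\right) - 2787 = \frac{673333}{73472} - 2787 = - \frac{204093131}{73472}$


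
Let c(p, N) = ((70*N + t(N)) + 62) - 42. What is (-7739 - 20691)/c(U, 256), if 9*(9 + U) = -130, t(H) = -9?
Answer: -28430/17931 ≈ -1.5855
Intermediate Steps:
U = -211/9 (U = -9 + (⅑)*(-130) = -9 - 130/9 = -211/9 ≈ -23.444)
c(p, N) = 11 + 70*N (c(p, N) = ((70*N - 9) + 62) - 42 = ((-9 + 70*N) + 62) - 42 = (53 + 70*N) - 42 = 11 + 70*N)
(-7739 - 20691)/c(U, 256) = (-7739 - 20691)/(11 + 70*256) = -28430/(11 + 17920) = -28430/17931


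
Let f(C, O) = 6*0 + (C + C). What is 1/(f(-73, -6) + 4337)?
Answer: 1/4191 ≈ 0.00023861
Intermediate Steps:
f(C, O) = 2*C (f(C, O) = 0 + 2*C = 2*C)
1/(f(-73, -6) + 4337) = 1/(2*(-73) + 4337) = 1/(-146 + 4337) = 1/4191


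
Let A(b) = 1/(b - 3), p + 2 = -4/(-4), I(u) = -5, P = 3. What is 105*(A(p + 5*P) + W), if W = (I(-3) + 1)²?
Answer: 18585/11 ≈ 1689.5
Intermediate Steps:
p = -1 (p = -2 - 4/(-4) = -2 - 4*(-¼) = -2 + 1 = -1)
A(b) = 1/(-3 + b)
W = 16 (W = (-5 + 1)² = (-4)² = 16)
105*(A(p + 5*P) + W) = 105*(1/(-3 + (-1 + 5*3)) + 16) = 105*(1/(-3 + (-1 + 15)) + 16) = 105*(1/(-3 + 14) + 16) = 105*(1/11 + 16) = 105*(177/11) = 18585/11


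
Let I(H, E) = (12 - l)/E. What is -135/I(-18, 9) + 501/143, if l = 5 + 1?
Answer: -56913/286 ≈ -199.00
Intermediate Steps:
l = 6
I(H, E) = 6/E (I(H, E) = (12 - 1*6)/E = (12 - 6)/E = 6/E)
-135/I(-18, 9) + 501/143 = -135/(6/9) + 501/143 = -135/(6*(1/9)) + 501*(1/143) = -135/2/3 + 501/143 = -135*3/2 + 501/143 = -405/2 + 501/143 = -56913/286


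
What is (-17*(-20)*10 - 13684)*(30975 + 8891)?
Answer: -409981944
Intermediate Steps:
(-17*(-20)*10 - 13684)*(30975 + 8891) = (340*10 - 13684)*39866 = (3400 - 13684)*39866 = -10284*39866 = -409981944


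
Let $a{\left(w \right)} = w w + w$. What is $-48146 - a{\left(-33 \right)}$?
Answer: $-49202$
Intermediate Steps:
$a{\left(w \right)} = w + w^{2}$ ($a{\left(w \right)} = w^{2} + w = w + w^{2}$)
$-48146 - a{\left(-33 \right)} = -48146 - - 33 \left(1 - 33\right) = -48146 - \left(-33\right) \left(-32\right) = -48146 - 1056 = -49202$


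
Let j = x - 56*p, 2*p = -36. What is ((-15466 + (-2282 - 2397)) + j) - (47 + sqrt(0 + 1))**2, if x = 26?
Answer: -21415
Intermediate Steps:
p = -18 (p = (1/2)*(-36) = -18)
j = 1034 (j = 26 - 56*(-18) = 26 + 1008 = 1034)
((-15466 + (-2282 - 2397)) + j) - (47 + sqrt(0 + 1))**2 = ((-15466 + (-2282 - 2397)) + 1034) - (47 + sqrt(0 + 1))**2 = ((-15466 - 4679) + 1034) - (47 + sqrt(1))**2 = (-20145 + 1034) - (47 + 1)**2 = -19111 - 1*48**2 = -19111 - 1*2304 = -19111 - 2304 = -21415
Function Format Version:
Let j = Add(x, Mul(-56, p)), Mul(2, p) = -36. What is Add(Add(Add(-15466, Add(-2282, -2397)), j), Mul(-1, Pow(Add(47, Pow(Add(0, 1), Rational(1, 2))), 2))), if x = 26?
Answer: -21415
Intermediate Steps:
p = -18 (p = Mul(Rational(1, 2), -36) = -18)
j = 1034 (j = Add(26, Mul(-56, -18)) = Add(26, 1008) = 1034)
Add(Add(Add(-15466, Add(-2282, -2397)), j), Mul(-1, Pow(Add(47, Pow(Add(0, 1), Rational(1, 2))), 2))) = Add(Add(Add(-15466, Add(-2282, -2397)), 1034), Mul(-1, Pow(Add(47, Pow(Add(0, 1), Rational(1, 2))), 2))) = Add(Add(Add(-15466, -4679), 1034), Mul(-1, Pow(Add(47, Pow(1, Rational(1, 2))), 2))) = Add(Add(-20145, 1034), Mul(-1, Pow(Add(47, 1), 2))) = Add(-19111, Mul(-1, Pow(48, 2))) = Add(-19111, Mul(-1, 2304)) = Add(-19111, -2304) = -21415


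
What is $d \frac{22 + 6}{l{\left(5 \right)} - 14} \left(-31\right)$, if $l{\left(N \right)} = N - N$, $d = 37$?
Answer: $2294$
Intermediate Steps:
$l{\left(N \right)} = 0$
$d \frac{22 + 6}{l{\left(5 \right)} - 14} \left(-31\right) = 37 \frac{22 + 6}{0 - 14} \left(-31\right) = 37 \frac{28}{-14} \left(-31\right) = 37 \cdot 28 \left(- \frac{1}{14}\right) \left(-31\right) = 37 \left(-2\right) \left(-31\right) = \left(-74\right) \left(-31\right) = 2294$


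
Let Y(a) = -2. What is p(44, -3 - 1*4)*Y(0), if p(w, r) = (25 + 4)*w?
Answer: -2552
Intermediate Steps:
p(w, r) = 29*w
p(44, -3 - 1*4)*Y(0) = (29*44)*(-2) = 1276*(-2) = -2552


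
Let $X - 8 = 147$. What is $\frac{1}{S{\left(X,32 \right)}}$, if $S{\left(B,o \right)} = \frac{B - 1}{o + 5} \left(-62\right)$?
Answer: $- \frac{37}{9548} \approx -0.0038752$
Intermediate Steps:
$X = 155$ ($X = 8 + 147 = 155$)
$S{\left(B,o \right)} = - \frac{62 \left(-1 + B\right)}{5 + o}$ ($S{\left(B,o \right)} = \frac{-1 + B}{5 + o} \left(-62\right) = - \frac{62 \left(-1 + B\right)}{5 + o}$)
$\frac{1}{S{\left(X,32 \right)}} = \frac{1}{62 \frac{1}{5 + 32} \left(1 - 155\right)} = \frac{1}{62 \cdot \frac{1}{37} \left(1 - 155\right)} = \frac{1}{62 \cdot \frac{1}{37} \left(-154\right)} = \frac{1}{- \frac{9548}{37}} = - \frac{37}{9548}$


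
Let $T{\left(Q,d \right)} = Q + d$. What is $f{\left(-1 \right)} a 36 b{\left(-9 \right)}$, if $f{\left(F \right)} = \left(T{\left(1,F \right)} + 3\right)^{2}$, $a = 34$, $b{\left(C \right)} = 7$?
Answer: $77112$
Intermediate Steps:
$f{\left(F \right)} = \left(4 + F\right)^{2}$ ($f{\left(F \right)} = \left(\left(1 + F\right) + 3\right)^{2} = \left(4 + F\right)^{2}$)
$f{\left(-1 \right)} a 36 b{\left(-9 \right)} = \left(4 - 1\right)^{2} \cdot 34 \cdot 36 \cdot 7 = 3^{2} \cdot 34 \cdot 36 \cdot 7 = 9 \cdot 34 \cdot 36 \cdot 7 = 306 \cdot 36 \cdot 7 = 11016 \cdot 7 = 77112$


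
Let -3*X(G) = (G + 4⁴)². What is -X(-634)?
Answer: 47628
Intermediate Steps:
X(G) = -(256 + G)²/3 (X(G) = -(G + 4⁴)²/3 = -(G + 256)²/3 = -(256 + G)²/3)
-X(-634) = -(-1)*(256 - 634)²/3 = -(-1)*(-378)²/3 = -(-1)*142884/3 = -1*(-47628) = 47628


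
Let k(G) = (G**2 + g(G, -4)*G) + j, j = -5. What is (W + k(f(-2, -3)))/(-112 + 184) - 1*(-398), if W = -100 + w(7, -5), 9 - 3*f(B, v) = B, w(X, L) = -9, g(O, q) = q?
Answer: 256867/648 ≈ 396.40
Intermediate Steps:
f(B, v) = 3 - B/3
k(G) = -5 + G**2 - 4*G (k(G) = (G**2 - 4*G) - 5 = -5 + G**2 - 4*G)
W = -109 (W = -100 - 9 = -109)
(W + k(f(-2, -3)))/(-112 + 184) - 1*(-398) = (-109 + (-5 + (3 - 1/3*(-2))**2 - 4*(3 - 1/3*(-2))))/(-112 + 184) - 1*(-398) = (-109 + (-5 + (3 + 2/3)**2 - 4*(3 + 2/3)))/72 + 398 = (-109 + (-5 + (11/3)**2 - 4*11/3))*(1/72) + 398 = (-109 + (-5 + 121/9 - 44/3))*(1/72) + 398 = (-109 - 56/9)*(1/72) + 398 = -1037/9*1/72 + 398 = -1037/648 + 398 = 256867/648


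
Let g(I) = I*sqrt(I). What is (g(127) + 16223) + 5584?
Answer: 21807 + 127*sqrt(127) ≈ 23238.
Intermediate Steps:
g(I) = I**(3/2)
(g(127) + 16223) + 5584 = (127**(3/2) + 16223) + 5584 = (127*sqrt(127) + 16223) + 5584 = (16223 + 127*sqrt(127)) + 5584 = 21807 + 127*sqrt(127)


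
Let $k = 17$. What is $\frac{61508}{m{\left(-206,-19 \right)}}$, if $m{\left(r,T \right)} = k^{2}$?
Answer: $\frac{61508}{289} \approx 212.83$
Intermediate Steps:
$m{\left(r,T \right)} = 289$ ($m{\left(r,T \right)} = 17^{2} = 289$)
$\frac{61508}{m{\left(-206,-19 \right)}} = \frac{61508}{289}$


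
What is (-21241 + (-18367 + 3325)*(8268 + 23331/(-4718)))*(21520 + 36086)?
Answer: -2413337468505576/337 ≈ -7.1612e+12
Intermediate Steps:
(-21241 + (-18367 + 3325)*(8268 + 23331/(-4718)))*(21520 + 36086) = (-21241 - 15042*(8268 + 23331*(-1/4718)))*57606 = (-21241 - 15042*(8268 - 3333/674))*57606 = (-21241 - 15042*5569299/674)*57606 = (-21241 - 41886697779/337)*57606 = -41893855996/337*57606 = -2413337468505576/337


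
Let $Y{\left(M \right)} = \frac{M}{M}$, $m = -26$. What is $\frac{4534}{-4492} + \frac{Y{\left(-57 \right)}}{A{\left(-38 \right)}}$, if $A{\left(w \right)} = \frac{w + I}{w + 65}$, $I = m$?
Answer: $- \frac{102865}{71872} \approx -1.4312$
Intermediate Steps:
$I = -26$
$Y{\left(M \right)} = 1$
$A{\left(w \right)} = \frac{-26 + w}{65 + w}$ ($A{\left(w \right)} = \frac{w - 26}{w + 65} = \frac{-26 + w}{65 + w}$)
$\frac{4534}{-4492} + \frac{Y{\left(-57 \right)}}{A{\left(-38 \right)}} = \frac{4534}{-4492} + 1 \frac{1}{\frac{1}{65 - 38} \left(-26 - 38\right)} = 4534 \left(- \frac{1}{4492}\right) + 1 \frac{1}{\frac{1}{27} \left(-64\right)} = - \frac{2267}{2246} + 1 \frac{1}{\frac{1}{27} \left(-64\right)} = - \frac{2267}{2246} + 1 \frac{1}{- \frac{64}{27}} = - \frac{2267}{2246} + 1 \left(- \frac{27}{64}\right) = - \frac{2267}{2246} - \frac{27}{64} = - \frac{102865}{71872}$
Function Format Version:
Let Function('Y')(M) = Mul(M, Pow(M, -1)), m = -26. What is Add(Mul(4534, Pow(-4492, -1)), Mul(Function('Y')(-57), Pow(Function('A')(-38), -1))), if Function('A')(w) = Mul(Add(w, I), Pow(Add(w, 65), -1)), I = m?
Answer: Rational(-102865, 71872) ≈ -1.4312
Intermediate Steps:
I = -26
Function('Y')(M) = 1
Function('A')(w) = Mul(Pow(Add(65, w), -1), Add(-26, w)) (Function('A')(w) = Mul(Add(w, -26), Pow(Add(w, 65), -1)) = Mul(Add(-26, w), Pow(Add(65, w), -1)) = Mul(Pow(Add(65, w), -1), Add(-26, w)))
Add(Mul(4534, Pow(-4492, -1)), Mul(Function('Y')(-57), Pow(Function('A')(-38), -1))) = Add(Mul(4534, Pow(-4492, -1)), Mul(1, Pow(Mul(Pow(Add(65, -38), -1), Add(-26, -38)), -1))) = Add(Mul(4534, Rational(-1, 4492)), Mul(1, Pow(Mul(Pow(27, -1), -64), -1))) = Add(Rational(-2267, 2246), Mul(1, Pow(Mul(Rational(1, 27), -64), -1))) = Add(Rational(-2267, 2246), Mul(1, Pow(Rational(-64, 27), -1))) = Add(Rational(-2267, 2246), Mul(1, Rational(-27, 64))) = Add(Rational(-2267, 2246), Rational(-27, 64)) = Rational(-102865, 71872)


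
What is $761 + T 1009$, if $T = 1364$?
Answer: $1377037$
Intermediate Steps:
$761 + T 1009 = 761 + 1364 \cdot 1009 = 761 + 1376276 = 1377037$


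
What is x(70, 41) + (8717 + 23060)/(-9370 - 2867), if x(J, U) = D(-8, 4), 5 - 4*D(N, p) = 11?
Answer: -100265/24474 ≈ -4.0968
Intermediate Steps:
D(N, p) = -3/2 (D(N, p) = 5/4 - ¼*11 = 5/4 - 11/4 = -3/2)
x(J, U) = -3/2
x(70, 41) + (8717 + 23060)/(-9370 - 2867) = -3/2 + (8717 + 23060)/(-9370 - 2867) = -3/2 + 31777/(-12237) = -3/2 + 31777*(-1/12237) = -3/2 - 31777/12237 = -100265/24474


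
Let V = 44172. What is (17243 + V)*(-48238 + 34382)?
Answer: -850966240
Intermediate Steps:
(17243 + V)*(-48238 + 34382) = (17243 + 44172)*(-48238 + 34382) = 61415*(-13856) = -850966240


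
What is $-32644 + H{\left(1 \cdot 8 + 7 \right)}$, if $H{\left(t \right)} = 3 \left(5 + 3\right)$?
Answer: $-32620$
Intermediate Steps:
$H{\left(t \right)} = 24$ ($H{\left(t \right)} = 3 \cdot 8 = 24$)
$-32644 + H{\left(1 \cdot 8 + 7 \right)} = -32644 + 24 = -32620$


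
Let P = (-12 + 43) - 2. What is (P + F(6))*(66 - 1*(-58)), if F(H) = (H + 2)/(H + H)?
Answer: 11036/3 ≈ 3678.7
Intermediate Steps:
F(H) = (2 + H)/(2*H) (F(H) = (2 + H)/((2*H)) = (2 + H)*(1/(2*H)) = (2 + H)/(2*H))
P = 29 (P = 31 - 2 = 29)
(P + F(6))*(66 - 1*(-58)) = (29 + (½)*(2 + 6)/6)*(66 - 1*(-58)) = (29 + (½)*(⅙)*8)*(66 + 58) = (29 + ⅔)*124 = (89/3)*124 = 11036/3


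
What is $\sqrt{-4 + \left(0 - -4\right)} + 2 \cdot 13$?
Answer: $26$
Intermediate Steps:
$\sqrt{-4 + \left(0 - -4\right)} + 2 \cdot 13 = \sqrt{-4 + \left(0 + 4\right)} + 26 = \sqrt{-4 + 4} + 26 = \sqrt{0} + 26 = 0 + 26 = 26$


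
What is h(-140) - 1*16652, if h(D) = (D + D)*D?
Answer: 22548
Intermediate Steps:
h(D) = 2*D**2 (h(D) = (2*D)*D = 2*D**2)
h(-140) - 1*16652 = 2*(-140)**2 - 1*16652 = 2*19600 - 16652 = 39200 - 16652 = 22548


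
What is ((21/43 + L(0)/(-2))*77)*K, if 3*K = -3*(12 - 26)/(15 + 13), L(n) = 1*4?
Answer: -5005/86 ≈ -58.198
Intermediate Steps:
L(n) = 4
K = ½ (K = (-3*(12 - 26)/(15 + 13))/3 = (-(-42)/28)/3 = (-3*(-½))/3 = (⅓)*(3/2) = ½ ≈ 0.50000)
((21/43 + L(0)/(-2))*77)*K = ((21/43 + 4/(-2))*77)*(½) = ((21*(1/43) + 4*(-½))*77)*(½) = ((21/43 - 2)*77)*(½) = -65/43*77*(½) = -5005/43*½ = -5005/86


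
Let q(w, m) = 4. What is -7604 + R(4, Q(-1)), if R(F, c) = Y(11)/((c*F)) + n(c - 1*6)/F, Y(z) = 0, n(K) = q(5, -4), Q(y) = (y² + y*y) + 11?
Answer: -7603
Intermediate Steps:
Q(y) = 11 + 2*y² (Q(y) = (y² + y²) + 11 = 2*y² + 11 = 11 + 2*y²)
n(K) = 4
R(F, c) = 4/F (R(F, c) = 0/((c*F)) + 4/F = 0/((F*c)) + 4/F = 0*(1/(F*c)) + 4/F = 0 + 4/F = 4/F)
-7604 + R(4, Q(-1)) = -7604 + 4/4 = -7604 + 4*(¼) = -7604 + 1 = -7603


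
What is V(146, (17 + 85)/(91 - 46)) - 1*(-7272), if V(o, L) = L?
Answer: 109114/15 ≈ 7274.3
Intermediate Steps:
V(146, (17 + 85)/(91 - 46)) - 1*(-7272) = (17 + 85)/(91 - 46) - 1*(-7272) = 102/45 + 7272 = 102*(1/45) + 7272 = 34/15 + 7272 = 109114/15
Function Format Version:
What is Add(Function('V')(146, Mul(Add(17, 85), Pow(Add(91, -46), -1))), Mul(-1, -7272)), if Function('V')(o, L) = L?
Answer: Rational(109114, 15) ≈ 7274.3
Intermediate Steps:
Add(Function('V')(146, Mul(Add(17, 85), Pow(Add(91, -46), -1))), Mul(-1, -7272)) = Add(Mul(Add(17, 85), Pow(Add(91, -46), -1)), Mul(-1, -7272)) = Add(Mul(102, Pow(45, -1)), 7272) = Add(Mul(102, Rational(1, 45)), 7272) = Add(Rational(34, 15), 7272) = Rational(109114, 15)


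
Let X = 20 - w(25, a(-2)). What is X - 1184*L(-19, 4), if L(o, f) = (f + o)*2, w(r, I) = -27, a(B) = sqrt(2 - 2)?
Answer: 35567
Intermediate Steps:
a(B) = 0 (a(B) = sqrt(0) = 0)
X = 47 (X = 20 - 1*(-27) = 20 + 27 = 47)
L(o, f) = 2*f + 2*o
X - 1184*L(-19, 4) = 47 - 1184*(2*4 + 2*(-19)) = 47 - 1184*(8 - 38) = 47 - 1184*(-30) = 47 + 35520 = 35567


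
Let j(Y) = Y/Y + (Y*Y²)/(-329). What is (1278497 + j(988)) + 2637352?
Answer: 323884378/329 ≈ 9.8445e+5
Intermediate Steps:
j(Y) = 1 - Y³/329 (j(Y) = 1 + Y³*(-1/329) = 1 - Y³/329)
(1278497 + j(988)) + 2637352 = (1278497 + (1 - 1/329*988³)) + 2637352 = (1278497 + (1 - 1/329*964430272)) + 2637352 = (1278497 + (1 - 964430272/329)) + 2637352 = (1278497 - 964429943/329) + 2637352 = -543804430/329 + 2637352 = 323884378/329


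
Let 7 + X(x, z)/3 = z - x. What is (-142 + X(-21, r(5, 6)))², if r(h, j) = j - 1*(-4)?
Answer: 4900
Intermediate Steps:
r(h, j) = 4 + j (r(h, j) = j + 4 = 4 + j)
X(x, z) = -21 - 3*x + 3*z (X(x, z) = -21 + 3*(z - x) = -21 + (-3*x + 3*z) = -21 - 3*x + 3*z)
(-142 + X(-21, r(5, 6)))² = (-142 + (-21 - 3*(-21) + 3*(4 + 6)))² = (-142 + (-21 + 63 + 3*10))² = (-142 + (-21 + 63 + 30))² = (-142 + 72)² = (-70)² = 4900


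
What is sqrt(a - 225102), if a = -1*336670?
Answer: 2*I*sqrt(140443) ≈ 749.51*I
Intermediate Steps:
a = -336670
sqrt(a - 225102) = sqrt(-336670 - 225102) = sqrt(-561772) = 2*I*sqrt(140443)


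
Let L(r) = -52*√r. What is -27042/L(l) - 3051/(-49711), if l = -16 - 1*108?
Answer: 3051/49711 - 13521*I*√31/1612 ≈ 0.061375 - 46.701*I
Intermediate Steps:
l = -124 (l = -16 - 108 = -124)
-27042/L(l) - 3051/(-49711) = -27042*I*√31/3224 - 3051/(-49711) = -27042*I*√31/3224 - 3051*(-1/49711) = -27042*I*√31/3224 + 3051/49711 = -13521*I*√31/1612 + 3051/49711 = 3051/49711 - 13521*I*√31/1612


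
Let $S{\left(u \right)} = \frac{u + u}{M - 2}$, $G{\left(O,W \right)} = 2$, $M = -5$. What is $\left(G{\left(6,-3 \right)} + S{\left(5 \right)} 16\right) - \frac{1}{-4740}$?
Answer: $- \frac{692033}{33180} \approx -20.857$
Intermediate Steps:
$S{\left(u \right)} = - \frac{2 u}{7}$ ($S{\left(u \right)} = \frac{u + u}{-5 - 2} = \frac{2 u}{-7} = 2 u \left(- \frac{1}{7}\right) = - \frac{2 u}{7}$)
$\left(G{\left(6,-3 \right)} + S{\left(5 \right)} 16\right) - \frac{1}{-4740} = \left(2 + \left(- \frac{2}{7}\right) 5 \cdot 16\right) - \frac{1}{-4740} = \left(2 - \frac{160}{7}\right) - - \frac{1}{4740} = \left(2 - \frac{160}{7}\right) + \frac{1}{4740} = - \frac{146}{7} + \frac{1}{4740} = - \frac{692033}{33180}$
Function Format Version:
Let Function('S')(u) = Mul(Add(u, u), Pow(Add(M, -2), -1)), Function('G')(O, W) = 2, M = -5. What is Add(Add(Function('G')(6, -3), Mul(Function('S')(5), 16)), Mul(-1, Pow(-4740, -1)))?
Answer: Rational(-692033, 33180) ≈ -20.857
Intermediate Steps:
Function('S')(u) = Mul(Rational(-2, 7), u) (Function('S')(u) = Mul(Add(u, u), Pow(Add(-5, -2), -1)) = Mul(Mul(2, u), Pow(-7, -1)) = Mul(Mul(2, u), Rational(-1, 7)) = Mul(Rational(-2, 7), u))
Add(Add(Function('G')(6, -3), Mul(Function('S')(5), 16)), Mul(-1, Pow(-4740, -1))) = Add(Add(2, Mul(Mul(Rational(-2, 7), 5), 16)), Mul(-1, Pow(-4740, -1))) = Add(Add(2, Mul(Rational(-10, 7), 16)), Mul(-1, Rational(-1, 4740))) = Add(Add(2, Rational(-160, 7)), Rational(1, 4740)) = Add(Rational(-146, 7), Rational(1, 4740)) = Rational(-692033, 33180)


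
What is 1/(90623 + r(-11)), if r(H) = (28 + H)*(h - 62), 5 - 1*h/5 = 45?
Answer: 1/86169 ≈ 1.1605e-5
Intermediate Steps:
h = -200 (h = 25 - 5*45 = 25 - 225 = -200)
r(H) = -7336 - 262*H (r(H) = (28 + H)*(-200 - 62) = (28 + H)*(-262) = -7336 - 262*H)
1/(90623 + r(-11)) = 1/(90623 + (-7336 - 262*(-11))) = 1/(90623 + (-7336 + 2882)) = 1/(90623 - 4454) = 1/86169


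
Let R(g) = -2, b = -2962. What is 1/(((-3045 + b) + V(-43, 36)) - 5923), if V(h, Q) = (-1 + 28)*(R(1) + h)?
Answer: -1/13145 ≈ -7.6075e-5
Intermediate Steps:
V(h, Q) = -54 + 27*h (V(h, Q) = (-1 + 28)*(-2 + h) = 27*(-2 + h) = -54 + 27*h)
1/(((-3045 + b) + V(-43, 36)) - 5923) = 1/(((-3045 - 2962) + (-54 + 27*(-43))) - 5923) = 1/((-6007 + (-54 - 1161)) - 5923) = 1/((-6007 - 1215) - 5923) = 1/(-7222 - 5923) = 1/(-13145) = -1/13145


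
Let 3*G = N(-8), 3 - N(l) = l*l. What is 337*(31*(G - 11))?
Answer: -982018/3 ≈ -3.2734e+5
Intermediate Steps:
N(l) = 3 - l² (N(l) = 3 - l*l = 3 - l²)
G = -61/3 (G = (3 - 1*(-8)²)/3 = (3 - 1*64)/3 = (3 - 64)/3 = (⅓)*(-61) = -61/3 ≈ -20.333)
337*(31*(G - 11)) = 337*(31*(-61/3 - 11)) = 337*(31*(-94/3)) = 337*(-2914/3) = -982018/3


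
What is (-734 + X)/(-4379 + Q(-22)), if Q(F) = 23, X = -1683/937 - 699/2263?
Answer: 780429973/4618298718 ≈ 0.16899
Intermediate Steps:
X = -4463592/2120431 (X = -1683*1/937 - 699*1/2263 = -1683/937 - 699/2263 = -4463592/2120431 ≈ -2.1050)
(-734 + X)/(-4379 + Q(-22)) = (-734 - 4463592/2120431)/(-4379 + 23) = -1560859946/2120431/(-4356) = -1560859946/2120431*(-1/4356) = 780429973/4618298718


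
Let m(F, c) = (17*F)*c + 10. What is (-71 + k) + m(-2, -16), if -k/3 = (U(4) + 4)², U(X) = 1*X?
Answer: 291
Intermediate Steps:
m(F, c) = 10 + 17*F*c (m(F, c) = 17*F*c + 10 = 10 + 17*F*c)
U(X) = X
k = -192 (k = -3*(4 + 4)² = -3*8² = -3*64 = -192)
(-71 + k) + m(-2, -16) = (-71 - 192) + (10 + 17*(-2)*(-16)) = -263 + (10 + 544) = -263 + 554 = 291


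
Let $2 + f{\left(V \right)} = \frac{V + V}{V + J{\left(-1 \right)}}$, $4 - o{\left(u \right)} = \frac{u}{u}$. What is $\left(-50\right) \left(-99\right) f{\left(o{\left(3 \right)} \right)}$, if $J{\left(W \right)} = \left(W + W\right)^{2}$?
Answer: $- \frac{39600}{7} \approx -5657.1$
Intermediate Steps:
$J{\left(W \right)} = 4 W^{2}$ ($J{\left(W \right)} = \left(2 W\right)^{2} = 4 W^{2}$)
$o{\left(u \right)} = 3$ ($o{\left(u \right)} = 4 - \frac{u}{u} = 4 - 1 = 3$)
$f{\left(V \right)} = -2 + \frac{2 V}{4 + V}$ ($f{\left(V \right)} = -2 + \frac{V + V}{V + 4 \left(-1\right)^{2}} = -2 + \frac{2 V}{V + 4 \cdot 1} = -2 + \frac{2 V}{V + 4} = -2 + \frac{2 V}{4 + V}$)
$\left(-50\right) \left(-99\right) f{\left(o{\left(3 \right)} \right)} = \left(-50\right) \left(-99\right) \left(- \frac{8}{4 + 3}\right) = 4950 \left(- \frac{8}{7}\right) = - \frac{39600}{7}$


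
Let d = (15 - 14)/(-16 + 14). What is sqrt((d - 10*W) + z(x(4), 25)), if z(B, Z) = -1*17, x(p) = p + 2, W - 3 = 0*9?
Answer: I*sqrt(190)/2 ≈ 6.892*I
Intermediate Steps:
W = 3 (W = 3 + 0*9 = 3 + 0 = 3)
d = -1/2 (d = 1/(-2) = 1*(-1/2) = -1/2 ≈ -0.50000)
x(p) = 2 + p
z(B, Z) = -17
sqrt((d - 10*W) + z(x(4), 25)) = sqrt((-1/2 - 10*3) - 17) = sqrt((-1/2 - 30) - 17) = sqrt(-61/2 - 17) = sqrt(-95/2) = I*sqrt(190)/2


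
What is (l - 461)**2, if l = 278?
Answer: 33489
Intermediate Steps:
(l - 461)**2 = (278 - 461)**2 = (-183)**2 = 33489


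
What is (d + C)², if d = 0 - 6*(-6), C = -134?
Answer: 9604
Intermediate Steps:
d = 36 (d = 0 + 36 = 36)
(d + C)² = (36 - 134)² = (-98)² = 9604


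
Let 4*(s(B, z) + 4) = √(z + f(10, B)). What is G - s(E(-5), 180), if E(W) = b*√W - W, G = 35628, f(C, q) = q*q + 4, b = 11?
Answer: 35632 - √(-396 + 110*I*√5)/4 ≈ 35631.0 - 5.1907*I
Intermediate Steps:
f(C, q) = 4 + q² (f(C, q) = q² + 4 = 4 + q²)
E(W) = -W + 11*√W (E(W) = 11*√W - W = -W + 11*√W)
s(B, z) = -4 + √(4 + z + B²)/4 (s(B, z) = -4 + √(z + (4 + B²))/4 = -4 + √(4 + z + B²)/4)
G - s(E(-5), 180) = 35628 - (-4 + √(4 + 180 + (-1*(-5) + 11*√(-5))²)/4) = 35628 - (-4 + √(4 + 180 + (5 + 11*(I*√5))²)/4) = 35628 - (-4 + √(4 + 180 + (5 + 11*I*√5)²)/4) = 35628 - (-4 + √(184 + (5 + 11*I*√5)²)/4) = 35628 + (4 - √(184 + (5 + 11*I*√5)²)/4) = 35632 - √(184 + (5 + 11*I*√5)²)/4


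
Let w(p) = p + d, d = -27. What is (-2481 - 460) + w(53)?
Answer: -2915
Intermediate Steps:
w(p) = -27 + p (w(p) = p - 27 = -27 + p)
(-2481 - 460) + w(53) = (-2481 - 460) + (-27 + 53) = -2941 + 26 = -2915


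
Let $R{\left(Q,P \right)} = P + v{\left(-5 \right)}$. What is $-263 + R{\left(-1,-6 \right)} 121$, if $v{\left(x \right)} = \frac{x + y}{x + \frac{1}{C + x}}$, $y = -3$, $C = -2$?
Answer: $- \frac{7207}{9} \approx -800.78$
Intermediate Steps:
$v{\left(x \right)} = \frac{-3 + x}{x + \frac{1}{-2 + x}}$ ($v{\left(x \right)} = \frac{x - 3}{x + \frac{1}{-2 + x}} = \frac{-3 + x}{x + \frac{1}{-2 + x}}$)
$R{\left(Q,P \right)} = \frac{14}{9} + P$ ($R{\left(Q,P \right)} = P + \frac{6 + \left(-5\right)^{2} - -25}{1 + \left(-5\right)^{2} - -10} = P + \frac{6 + 25 + 25}{1 + 25 + 10} = P + \frac{1}{36} \cdot 56 = P + \frac{14}{9} = \frac{14}{9} + P$)
$-263 + R{\left(-1,-6 \right)} 121 = -263 + \left(\frac{14}{9} - 6\right) 121 = -263 - \frac{4840}{9} = - \frac{7207}{9}$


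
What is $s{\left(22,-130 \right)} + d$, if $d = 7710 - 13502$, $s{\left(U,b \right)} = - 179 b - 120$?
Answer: $17358$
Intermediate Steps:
$s{\left(U,b \right)} = -120 - 179 b$
$d = -5792$ ($d = 7710 - 13502 = -5792$)
$s{\left(22,-130 \right)} + d = \left(-120 - -23270\right) - 5792 = \left(-120 + 23270\right) - 5792 = 23150 - 5792 = 17358$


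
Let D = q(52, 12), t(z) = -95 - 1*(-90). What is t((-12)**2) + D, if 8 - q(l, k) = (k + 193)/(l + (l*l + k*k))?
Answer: 1699/580 ≈ 2.9293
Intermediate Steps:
q(l, k) = 8 - (193 + k)/(l + k**2 + l**2) (q(l, k) = 8 - (k + 193)/(l + (l*l + k*k)) = 8 - (193 + k)/(l + (l**2 + k**2)) = 8 - (193 + k)/(l + (k**2 + l**2)) = 8 - (193 + k)/(l + k**2 + l**2))
t(z) = -5 (t(z) = -95 + 90 = -5)
D = 4599/580 (D = (-193 - 1*12 + 8*52 + 8*12**2 + 8*52**2)/(52 + 12**2 + 52**2) = (-193 - 12 + 416 + 8*144 + 8*2704)/(52 + 144 + 2704) = (-193 - 12 + 416 + 1152 + 21632)/2900 = (1/2900)*22995 = 4599/580 ≈ 7.9293)
t((-12)**2) + D = -5 + 4599/580 = 1699/580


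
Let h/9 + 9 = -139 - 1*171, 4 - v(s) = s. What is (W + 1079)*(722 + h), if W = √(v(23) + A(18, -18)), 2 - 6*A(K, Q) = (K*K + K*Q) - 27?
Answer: -2318771 - 2149*I*√510/6 ≈ -2.3188e+6 - 8088.5*I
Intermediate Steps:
A(K, Q) = 29/6 - K²/6 - K*Q/6 (A(K, Q) = ⅓ - ((K*K + K*Q) - 27)/6 = ⅓ - ((K² + K*Q) - 27)/6 = ⅓ - (-27 + K² + K*Q)/6 = ⅓ + (9/2 - K²/6 - K*Q/6) = 29/6 - K²/6 - K*Q/6)
v(s) = 4 - s
h = -2871 (h = -81 + 9*(-139 - 1*171) = -81 + 9*(-139 - 171) = -81 + 9*(-310) = -81 - 2790 = -2871)
W = I*√510/6 (W = √((4 - 1*23) + (29/6 - ⅙*18² - ⅙*18*(-18))) = √((4 - 23) + (29/6 - ⅙*324 + 54)) = √(-19 + (29/6 - 54 + 54)) = √(-19 + 29/6) = √(-85/6) = I*√510/6 ≈ 3.7639*I)
(W + 1079)*(722 + h) = (I*√510/6 + 1079)*(722 - 2871) = (1079 + I*√510/6)*(-2149) = -2318771 - 2149*I*√510/6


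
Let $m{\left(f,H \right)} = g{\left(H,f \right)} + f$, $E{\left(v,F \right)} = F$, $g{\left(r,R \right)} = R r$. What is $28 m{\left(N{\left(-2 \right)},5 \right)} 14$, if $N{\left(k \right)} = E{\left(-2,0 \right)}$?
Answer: $0$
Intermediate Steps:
$N{\left(k \right)} = 0$
$m{\left(f,H \right)} = f + H f$ ($m{\left(f,H \right)} = f H + f = H f + f = f + H f$)
$28 m{\left(N{\left(-2 \right)},5 \right)} 14 = 28 \cdot 0 \left(1 + 5\right) 14 = 28 \cdot 0 \cdot 6 \cdot 14 = 28 \cdot 0 \cdot 14 = 0 \cdot 14 = 0$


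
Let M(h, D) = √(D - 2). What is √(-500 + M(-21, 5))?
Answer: √(-500 + √3) ≈ 22.322*I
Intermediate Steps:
M(h, D) = √(-2 + D)
√(-500 + M(-21, 5)) = √(-500 + √(-2 + 5)) = √(-500 + √3)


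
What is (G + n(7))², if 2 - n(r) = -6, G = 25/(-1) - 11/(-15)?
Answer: 59536/225 ≈ 264.60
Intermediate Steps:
G = -364/15 (G = 25*(-1) - 11*(-1/15) = -25 + 11/15 = -364/15 ≈ -24.267)
n(r) = 8 (n(r) = 2 - 1*(-6) = 2 + 6 = 8)
(G + n(7))² = (-364/15 + 8)² = (-244/15)² = 59536/225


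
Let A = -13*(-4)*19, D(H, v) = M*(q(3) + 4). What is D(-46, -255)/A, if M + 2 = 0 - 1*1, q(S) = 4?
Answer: -6/247 ≈ -0.024291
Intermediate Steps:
M = -3 (M = -2 + (0 - 1*1) = -2 + (0 - 1) = -2 - 1 = -3)
D(H, v) = -24 (D(H, v) = -3*(4 + 4) = -3*8 = -24)
A = 988 (A = 52*19 = 988)
D(-46, -255)/A = -24/988 = -24*1/988 = -6/247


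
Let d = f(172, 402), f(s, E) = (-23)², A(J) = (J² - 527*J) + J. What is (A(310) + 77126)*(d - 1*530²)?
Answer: -2850251586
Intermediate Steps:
A(J) = J² - 526*J
f(s, E) = 529
d = 529
(A(310) + 77126)*(d - 1*530²) = (310*(-526 + 310) + 77126)*(529 - 1*530²) = (310*(-216) + 77126)*(529 - 1*280900) = (-66960 + 77126)*(529 - 280900) = 10166*(-280371) = -2850251586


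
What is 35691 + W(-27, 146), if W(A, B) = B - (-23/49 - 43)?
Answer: 1758143/49 ≈ 35881.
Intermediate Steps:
W(A, B) = 2130/49 + B (W(A, B) = B - (-23*1/49 - 43) = B - (-23/49 - 43) = B - 1*(-2130/49) = B + 2130/49 = 2130/49 + B)
35691 + W(-27, 146) = 35691 + (2130/49 + 146) = 35691 + 9284/49 = 1758143/49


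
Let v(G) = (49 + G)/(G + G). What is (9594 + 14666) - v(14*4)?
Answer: 388145/16 ≈ 24259.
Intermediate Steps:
v(G) = (49 + G)/(2*G) (v(G) = (49 + G)/((2*G)) = (49 + G)*(1/(2*G)) = (49 + G)/(2*G))
(9594 + 14666) - v(14*4) = (9594 + 14666) - (49 + 14*4)/(2*(14*4)) = 24260 - (49 + 56)/(2*56) = 24260 - 105/(2*56) = 24260 - 1*15/16 = 24260 - 15/16 = 388145/16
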